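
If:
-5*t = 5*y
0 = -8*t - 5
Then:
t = -5/8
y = 5/8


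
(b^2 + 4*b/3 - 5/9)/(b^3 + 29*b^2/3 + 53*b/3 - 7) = (b + 5/3)/(b^2 + 10*b + 21)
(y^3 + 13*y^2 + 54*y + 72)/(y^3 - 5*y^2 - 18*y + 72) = (y^2 + 9*y + 18)/(y^2 - 9*y + 18)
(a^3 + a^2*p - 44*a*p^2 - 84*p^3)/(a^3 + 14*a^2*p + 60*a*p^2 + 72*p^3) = (a - 7*p)/(a + 6*p)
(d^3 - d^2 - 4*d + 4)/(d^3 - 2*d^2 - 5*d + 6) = (d - 2)/(d - 3)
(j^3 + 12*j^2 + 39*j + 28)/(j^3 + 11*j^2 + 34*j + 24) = (j + 7)/(j + 6)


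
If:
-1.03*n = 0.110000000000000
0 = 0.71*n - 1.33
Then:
No Solution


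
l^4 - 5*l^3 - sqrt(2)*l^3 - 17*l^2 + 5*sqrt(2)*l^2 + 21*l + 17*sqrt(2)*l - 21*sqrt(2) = (l - 7)*(l - 1)*(l + 3)*(l - sqrt(2))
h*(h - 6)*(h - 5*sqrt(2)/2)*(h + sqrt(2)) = h^4 - 6*h^3 - 3*sqrt(2)*h^3/2 - 5*h^2 + 9*sqrt(2)*h^2 + 30*h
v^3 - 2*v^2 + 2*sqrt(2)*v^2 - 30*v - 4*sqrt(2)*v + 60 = (v - 2)*(v - 3*sqrt(2))*(v + 5*sqrt(2))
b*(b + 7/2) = b^2 + 7*b/2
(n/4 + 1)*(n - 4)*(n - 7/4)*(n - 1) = n^4/4 - 11*n^3/16 - 57*n^2/16 + 11*n - 7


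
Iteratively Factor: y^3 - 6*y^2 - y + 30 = (y - 3)*(y^2 - 3*y - 10) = (y - 5)*(y - 3)*(y + 2)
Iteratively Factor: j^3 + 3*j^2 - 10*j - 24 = (j + 2)*(j^2 + j - 12) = (j - 3)*(j + 2)*(j + 4)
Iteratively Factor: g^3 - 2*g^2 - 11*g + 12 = (g - 1)*(g^2 - g - 12) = (g - 4)*(g - 1)*(g + 3)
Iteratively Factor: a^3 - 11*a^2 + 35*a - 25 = (a - 1)*(a^2 - 10*a + 25) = (a - 5)*(a - 1)*(a - 5)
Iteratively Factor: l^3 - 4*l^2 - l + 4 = (l + 1)*(l^2 - 5*l + 4) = (l - 1)*(l + 1)*(l - 4)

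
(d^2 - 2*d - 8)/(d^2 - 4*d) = (d + 2)/d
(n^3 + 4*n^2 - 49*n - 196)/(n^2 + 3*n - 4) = (n^2 - 49)/(n - 1)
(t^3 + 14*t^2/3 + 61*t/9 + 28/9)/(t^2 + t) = t + 11/3 + 28/(9*t)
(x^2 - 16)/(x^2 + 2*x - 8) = (x - 4)/(x - 2)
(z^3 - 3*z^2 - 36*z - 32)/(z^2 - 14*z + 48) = (z^2 + 5*z + 4)/(z - 6)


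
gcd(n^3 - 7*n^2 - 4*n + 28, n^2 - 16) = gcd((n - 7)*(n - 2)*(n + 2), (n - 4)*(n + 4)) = 1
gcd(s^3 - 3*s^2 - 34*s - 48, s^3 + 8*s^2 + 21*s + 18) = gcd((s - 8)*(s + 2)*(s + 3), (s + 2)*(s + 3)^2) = s^2 + 5*s + 6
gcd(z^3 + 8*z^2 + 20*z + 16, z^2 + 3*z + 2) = z + 2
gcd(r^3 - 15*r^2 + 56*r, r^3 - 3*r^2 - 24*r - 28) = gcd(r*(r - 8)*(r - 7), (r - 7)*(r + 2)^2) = r - 7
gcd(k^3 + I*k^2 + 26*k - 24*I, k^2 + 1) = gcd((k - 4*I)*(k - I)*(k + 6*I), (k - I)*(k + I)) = k - I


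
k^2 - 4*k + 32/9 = (k - 8/3)*(k - 4/3)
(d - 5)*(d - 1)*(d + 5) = d^3 - d^2 - 25*d + 25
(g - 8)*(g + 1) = g^2 - 7*g - 8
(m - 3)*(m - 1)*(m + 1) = m^3 - 3*m^2 - m + 3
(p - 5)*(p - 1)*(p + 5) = p^3 - p^2 - 25*p + 25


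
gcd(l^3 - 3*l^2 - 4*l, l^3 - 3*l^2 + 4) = l + 1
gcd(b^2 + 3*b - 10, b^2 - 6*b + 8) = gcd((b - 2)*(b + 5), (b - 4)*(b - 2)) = b - 2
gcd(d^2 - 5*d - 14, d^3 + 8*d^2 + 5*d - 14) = d + 2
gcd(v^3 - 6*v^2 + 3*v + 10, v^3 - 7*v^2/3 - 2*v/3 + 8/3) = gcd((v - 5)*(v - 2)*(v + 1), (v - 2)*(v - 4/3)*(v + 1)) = v^2 - v - 2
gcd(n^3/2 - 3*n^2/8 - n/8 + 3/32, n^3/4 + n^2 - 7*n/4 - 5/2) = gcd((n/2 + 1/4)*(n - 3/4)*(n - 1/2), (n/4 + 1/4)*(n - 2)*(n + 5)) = 1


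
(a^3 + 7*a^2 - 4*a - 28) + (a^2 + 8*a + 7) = a^3 + 8*a^2 + 4*a - 21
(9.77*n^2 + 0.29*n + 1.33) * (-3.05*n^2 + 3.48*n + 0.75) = -29.7985*n^4 + 33.1151*n^3 + 4.2802*n^2 + 4.8459*n + 0.9975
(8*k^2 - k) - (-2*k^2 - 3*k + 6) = 10*k^2 + 2*k - 6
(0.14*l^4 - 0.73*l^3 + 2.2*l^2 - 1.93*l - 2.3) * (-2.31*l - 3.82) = -0.3234*l^5 + 1.1515*l^4 - 2.2934*l^3 - 3.9457*l^2 + 12.6856*l + 8.786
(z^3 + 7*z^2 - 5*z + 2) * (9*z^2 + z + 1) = 9*z^5 + 64*z^4 - 37*z^3 + 20*z^2 - 3*z + 2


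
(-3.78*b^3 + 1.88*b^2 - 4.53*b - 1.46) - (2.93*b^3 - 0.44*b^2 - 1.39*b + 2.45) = -6.71*b^3 + 2.32*b^2 - 3.14*b - 3.91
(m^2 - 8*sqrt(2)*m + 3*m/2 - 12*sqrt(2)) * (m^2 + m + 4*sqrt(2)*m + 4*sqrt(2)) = m^4 - 4*sqrt(2)*m^3 + 5*m^3/2 - 125*m^2/2 - 10*sqrt(2)*m^2 - 160*m - 6*sqrt(2)*m - 96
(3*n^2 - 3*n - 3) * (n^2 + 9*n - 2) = 3*n^4 + 24*n^3 - 36*n^2 - 21*n + 6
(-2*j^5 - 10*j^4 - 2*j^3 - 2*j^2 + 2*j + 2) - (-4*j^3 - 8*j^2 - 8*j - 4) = -2*j^5 - 10*j^4 + 2*j^3 + 6*j^2 + 10*j + 6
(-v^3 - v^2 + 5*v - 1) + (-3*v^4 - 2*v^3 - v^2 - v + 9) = -3*v^4 - 3*v^3 - 2*v^2 + 4*v + 8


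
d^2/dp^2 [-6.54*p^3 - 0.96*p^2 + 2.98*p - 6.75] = -39.24*p - 1.92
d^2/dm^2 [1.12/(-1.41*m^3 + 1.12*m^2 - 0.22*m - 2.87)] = ((9.4752*m - 2.5088)*(1.41*m^3 - 1.12*m^2 + 0.22*m + 2.87) - 1.12*(4.23*m^2 - 2.24*m + 0.22)*(8.46*m^2 - 4.48*m + 0.44))/(1.41*m^3 - 1.12*m^2 + 0.22*m + 2.87)^3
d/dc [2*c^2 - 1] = 4*c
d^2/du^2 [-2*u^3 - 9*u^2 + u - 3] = -12*u - 18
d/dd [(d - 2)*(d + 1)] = 2*d - 1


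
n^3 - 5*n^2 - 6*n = n*(n - 6)*(n + 1)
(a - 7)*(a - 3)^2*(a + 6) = a^4 - 7*a^3 - 27*a^2 + 243*a - 378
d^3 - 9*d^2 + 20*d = d*(d - 5)*(d - 4)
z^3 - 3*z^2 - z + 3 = (z - 3)*(z - 1)*(z + 1)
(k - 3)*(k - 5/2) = k^2 - 11*k/2 + 15/2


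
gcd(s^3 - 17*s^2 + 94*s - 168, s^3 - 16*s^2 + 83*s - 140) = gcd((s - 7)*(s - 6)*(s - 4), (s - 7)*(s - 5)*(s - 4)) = s^2 - 11*s + 28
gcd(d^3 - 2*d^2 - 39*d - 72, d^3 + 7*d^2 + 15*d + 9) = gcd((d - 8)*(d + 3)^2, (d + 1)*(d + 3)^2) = d^2 + 6*d + 9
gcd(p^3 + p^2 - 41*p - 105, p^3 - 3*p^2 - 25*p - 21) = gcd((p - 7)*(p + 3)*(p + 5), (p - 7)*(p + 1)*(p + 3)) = p^2 - 4*p - 21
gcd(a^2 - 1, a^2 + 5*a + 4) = a + 1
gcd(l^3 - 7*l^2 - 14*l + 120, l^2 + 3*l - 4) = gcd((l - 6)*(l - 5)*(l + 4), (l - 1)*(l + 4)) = l + 4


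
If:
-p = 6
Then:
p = -6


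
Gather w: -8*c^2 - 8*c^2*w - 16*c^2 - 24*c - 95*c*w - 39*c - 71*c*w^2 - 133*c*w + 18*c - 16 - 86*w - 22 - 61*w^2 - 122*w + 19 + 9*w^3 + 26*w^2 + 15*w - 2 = -24*c^2 - 45*c + 9*w^3 + w^2*(-71*c - 35) + w*(-8*c^2 - 228*c - 193) - 21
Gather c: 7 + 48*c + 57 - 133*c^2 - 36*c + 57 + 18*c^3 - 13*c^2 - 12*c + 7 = 18*c^3 - 146*c^2 + 128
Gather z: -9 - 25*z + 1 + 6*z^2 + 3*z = 6*z^2 - 22*z - 8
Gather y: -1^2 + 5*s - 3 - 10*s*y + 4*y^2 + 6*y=5*s + 4*y^2 + y*(6 - 10*s) - 4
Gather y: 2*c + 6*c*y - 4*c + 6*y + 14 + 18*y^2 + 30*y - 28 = -2*c + 18*y^2 + y*(6*c + 36) - 14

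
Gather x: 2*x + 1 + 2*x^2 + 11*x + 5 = 2*x^2 + 13*x + 6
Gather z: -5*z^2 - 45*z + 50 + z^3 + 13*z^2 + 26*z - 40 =z^3 + 8*z^2 - 19*z + 10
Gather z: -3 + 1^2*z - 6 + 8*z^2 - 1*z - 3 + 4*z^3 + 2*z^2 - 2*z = 4*z^3 + 10*z^2 - 2*z - 12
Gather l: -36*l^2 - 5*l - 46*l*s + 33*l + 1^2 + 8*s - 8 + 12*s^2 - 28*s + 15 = -36*l^2 + l*(28 - 46*s) + 12*s^2 - 20*s + 8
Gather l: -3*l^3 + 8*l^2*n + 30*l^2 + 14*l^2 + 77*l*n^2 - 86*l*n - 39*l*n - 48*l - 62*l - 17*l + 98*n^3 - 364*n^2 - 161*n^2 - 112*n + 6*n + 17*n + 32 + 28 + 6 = -3*l^3 + l^2*(8*n + 44) + l*(77*n^2 - 125*n - 127) + 98*n^3 - 525*n^2 - 89*n + 66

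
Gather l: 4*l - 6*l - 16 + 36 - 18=2 - 2*l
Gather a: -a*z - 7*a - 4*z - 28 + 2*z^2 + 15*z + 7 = a*(-z - 7) + 2*z^2 + 11*z - 21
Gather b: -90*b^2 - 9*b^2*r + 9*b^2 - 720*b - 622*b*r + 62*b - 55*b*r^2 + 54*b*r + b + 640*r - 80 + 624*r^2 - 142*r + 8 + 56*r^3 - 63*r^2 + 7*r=b^2*(-9*r - 81) + b*(-55*r^2 - 568*r - 657) + 56*r^3 + 561*r^2 + 505*r - 72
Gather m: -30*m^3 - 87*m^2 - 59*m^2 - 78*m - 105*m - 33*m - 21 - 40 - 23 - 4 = -30*m^3 - 146*m^2 - 216*m - 88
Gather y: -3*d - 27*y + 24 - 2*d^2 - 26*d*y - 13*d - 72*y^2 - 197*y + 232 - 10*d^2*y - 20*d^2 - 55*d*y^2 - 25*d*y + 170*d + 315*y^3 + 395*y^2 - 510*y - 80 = -22*d^2 + 154*d + 315*y^3 + y^2*(323 - 55*d) + y*(-10*d^2 - 51*d - 734) + 176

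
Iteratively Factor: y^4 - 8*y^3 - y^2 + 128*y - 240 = (y - 5)*(y^3 - 3*y^2 - 16*y + 48) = (y - 5)*(y - 4)*(y^2 + y - 12) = (y - 5)*(y - 4)*(y + 4)*(y - 3)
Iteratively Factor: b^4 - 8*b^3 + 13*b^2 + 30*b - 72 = (b + 2)*(b^3 - 10*b^2 + 33*b - 36) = (b - 3)*(b + 2)*(b^2 - 7*b + 12) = (b - 3)^2*(b + 2)*(b - 4)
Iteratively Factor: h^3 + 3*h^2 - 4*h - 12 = (h - 2)*(h^2 + 5*h + 6) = (h - 2)*(h + 2)*(h + 3)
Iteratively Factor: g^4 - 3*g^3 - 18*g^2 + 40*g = (g - 5)*(g^3 + 2*g^2 - 8*g) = g*(g - 5)*(g^2 + 2*g - 8) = g*(g - 5)*(g + 4)*(g - 2)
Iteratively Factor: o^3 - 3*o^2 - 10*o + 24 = (o + 3)*(o^2 - 6*o + 8) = (o - 2)*(o + 3)*(o - 4)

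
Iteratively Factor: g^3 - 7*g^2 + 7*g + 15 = (g + 1)*(g^2 - 8*g + 15) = (g - 3)*(g + 1)*(g - 5)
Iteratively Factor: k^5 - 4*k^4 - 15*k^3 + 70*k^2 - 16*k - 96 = (k - 2)*(k^4 - 2*k^3 - 19*k^2 + 32*k + 48) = (k - 2)*(k + 4)*(k^3 - 6*k^2 + 5*k + 12) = (k - 3)*(k - 2)*(k + 4)*(k^2 - 3*k - 4) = (k - 3)*(k - 2)*(k + 1)*(k + 4)*(k - 4)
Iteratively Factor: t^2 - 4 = (t + 2)*(t - 2)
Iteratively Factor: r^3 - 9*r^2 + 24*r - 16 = (r - 4)*(r^2 - 5*r + 4) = (r - 4)*(r - 1)*(r - 4)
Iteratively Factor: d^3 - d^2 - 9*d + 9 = (d + 3)*(d^2 - 4*d + 3) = (d - 1)*(d + 3)*(d - 3)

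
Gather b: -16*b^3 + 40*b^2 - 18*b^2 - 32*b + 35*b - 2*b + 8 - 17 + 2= -16*b^3 + 22*b^2 + b - 7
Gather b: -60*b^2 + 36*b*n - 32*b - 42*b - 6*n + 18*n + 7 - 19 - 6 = -60*b^2 + b*(36*n - 74) + 12*n - 18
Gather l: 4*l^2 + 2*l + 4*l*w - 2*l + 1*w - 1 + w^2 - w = 4*l^2 + 4*l*w + w^2 - 1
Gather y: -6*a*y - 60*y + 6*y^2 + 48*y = 6*y^2 + y*(-6*a - 12)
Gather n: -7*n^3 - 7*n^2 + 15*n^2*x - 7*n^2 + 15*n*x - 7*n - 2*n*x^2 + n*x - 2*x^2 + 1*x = -7*n^3 + n^2*(15*x - 14) + n*(-2*x^2 + 16*x - 7) - 2*x^2 + x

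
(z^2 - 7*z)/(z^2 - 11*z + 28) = z/(z - 4)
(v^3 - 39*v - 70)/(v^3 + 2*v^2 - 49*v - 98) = (v + 5)/(v + 7)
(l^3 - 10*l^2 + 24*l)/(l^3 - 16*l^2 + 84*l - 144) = l/(l - 6)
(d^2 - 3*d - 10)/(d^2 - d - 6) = (d - 5)/(d - 3)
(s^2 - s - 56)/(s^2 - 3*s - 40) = (s + 7)/(s + 5)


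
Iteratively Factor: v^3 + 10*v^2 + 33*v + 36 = (v + 3)*(v^2 + 7*v + 12) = (v + 3)*(v + 4)*(v + 3)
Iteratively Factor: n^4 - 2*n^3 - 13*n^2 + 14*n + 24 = (n + 1)*(n^3 - 3*n^2 - 10*n + 24) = (n + 1)*(n + 3)*(n^2 - 6*n + 8) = (n - 4)*(n + 1)*(n + 3)*(n - 2)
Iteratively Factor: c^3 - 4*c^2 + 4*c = (c - 2)*(c^2 - 2*c) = c*(c - 2)*(c - 2)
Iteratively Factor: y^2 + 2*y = (y + 2)*(y)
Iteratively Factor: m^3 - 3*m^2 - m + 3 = (m + 1)*(m^2 - 4*m + 3) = (m - 1)*(m + 1)*(m - 3)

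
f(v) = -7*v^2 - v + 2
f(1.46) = -14.38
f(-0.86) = -2.32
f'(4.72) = -67.08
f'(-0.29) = 3.06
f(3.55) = -89.77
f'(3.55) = -50.70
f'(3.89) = -55.46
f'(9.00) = -127.00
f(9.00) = -574.00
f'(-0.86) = 11.04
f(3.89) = -107.81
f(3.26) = -75.65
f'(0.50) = -8.00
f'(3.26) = -46.64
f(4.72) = -158.67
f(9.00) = -574.00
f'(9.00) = -127.00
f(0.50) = -0.25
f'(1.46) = -21.44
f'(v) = -14*v - 1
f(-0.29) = 1.70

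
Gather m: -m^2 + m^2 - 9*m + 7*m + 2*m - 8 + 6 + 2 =0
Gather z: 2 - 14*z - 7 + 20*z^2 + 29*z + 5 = 20*z^2 + 15*z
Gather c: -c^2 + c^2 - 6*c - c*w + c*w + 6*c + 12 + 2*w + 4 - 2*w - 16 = 0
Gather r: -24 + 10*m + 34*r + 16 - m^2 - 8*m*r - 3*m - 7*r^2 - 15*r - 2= -m^2 + 7*m - 7*r^2 + r*(19 - 8*m) - 10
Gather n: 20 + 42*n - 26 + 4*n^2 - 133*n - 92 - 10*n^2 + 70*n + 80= -6*n^2 - 21*n - 18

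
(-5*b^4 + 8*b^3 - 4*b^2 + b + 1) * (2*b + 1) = -10*b^5 + 11*b^4 - 2*b^2 + 3*b + 1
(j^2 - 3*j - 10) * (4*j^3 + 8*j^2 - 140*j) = 4*j^5 - 4*j^4 - 204*j^3 + 340*j^2 + 1400*j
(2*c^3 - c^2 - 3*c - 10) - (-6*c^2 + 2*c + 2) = 2*c^3 + 5*c^2 - 5*c - 12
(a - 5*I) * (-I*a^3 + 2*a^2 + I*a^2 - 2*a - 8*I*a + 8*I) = -I*a^4 - 3*a^3 + I*a^3 + 3*a^2 - 18*I*a^2 - 40*a + 18*I*a + 40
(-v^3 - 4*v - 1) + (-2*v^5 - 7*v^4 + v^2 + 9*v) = -2*v^5 - 7*v^4 - v^3 + v^2 + 5*v - 1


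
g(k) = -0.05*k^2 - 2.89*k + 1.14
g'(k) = -0.1*k - 2.89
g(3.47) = -9.49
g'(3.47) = -3.24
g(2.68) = -6.96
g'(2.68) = -3.16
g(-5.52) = 15.57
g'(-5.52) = -2.34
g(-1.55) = 5.50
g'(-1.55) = -2.74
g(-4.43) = 12.96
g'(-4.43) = -2.45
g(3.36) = -9.13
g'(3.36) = -3.23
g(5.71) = -16.99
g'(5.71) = -3.46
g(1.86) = -4.41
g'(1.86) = -3.08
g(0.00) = 1.14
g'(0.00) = -2.89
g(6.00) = -18.00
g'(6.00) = -3.49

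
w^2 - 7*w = w*(w - 7)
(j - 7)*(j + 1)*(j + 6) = j^3 - 43*j - 42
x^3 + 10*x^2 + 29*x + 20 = (x + 1)*(x + 4)*(x + 5)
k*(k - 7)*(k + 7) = k^3 - 49*k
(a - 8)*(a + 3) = a^2 - 5*a - 24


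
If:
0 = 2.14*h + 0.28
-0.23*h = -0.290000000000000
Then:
No Solution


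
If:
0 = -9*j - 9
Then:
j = -1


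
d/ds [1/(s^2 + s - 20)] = (-2*s - 1)/(s^2 + s - 20)^2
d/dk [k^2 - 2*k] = 2*k - 2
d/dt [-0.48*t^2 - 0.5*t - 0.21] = -0.96*t - 0.5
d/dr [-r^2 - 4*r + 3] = -2*r - 4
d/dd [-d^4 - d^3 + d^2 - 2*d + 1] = -4*d^3 - 3*d^2 + 2*d - 2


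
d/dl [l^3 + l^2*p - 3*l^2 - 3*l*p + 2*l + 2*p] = 3*l^2 + 2*l*p - 6*l - 3*p + 2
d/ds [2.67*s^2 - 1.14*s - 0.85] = 5.34*s - 1.14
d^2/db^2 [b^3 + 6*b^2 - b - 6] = 6*b + 12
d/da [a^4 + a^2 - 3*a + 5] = 4*a^3 + 2*a - 3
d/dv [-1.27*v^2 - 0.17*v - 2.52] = -2.54*v - 0.17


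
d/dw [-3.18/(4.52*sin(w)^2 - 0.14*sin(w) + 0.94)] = (28.7472*sin(w) - 0.4452)*cos(w)/(4.52*sin(w)^2 - 0.14*sin(w) + 0.94)^2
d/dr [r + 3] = 1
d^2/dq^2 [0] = 0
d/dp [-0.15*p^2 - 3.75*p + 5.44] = -0.3*p - 3.75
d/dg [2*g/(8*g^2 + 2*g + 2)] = (4*g^2 - g*(8*g + 1) + g + 1)/(4*g^2 + g + 1)^2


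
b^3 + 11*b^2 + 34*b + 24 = (b + 1)*(b + 4)*(b + 6)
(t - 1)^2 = t^2 - 2*t + 1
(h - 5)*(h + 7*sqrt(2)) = h^2 - 5*h + 7*sqrt(2)*h - 35*sqrt(2)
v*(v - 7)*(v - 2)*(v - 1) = v^4 - 10*v^3 + 23*v^2 - 14*v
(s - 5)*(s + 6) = s^2 + s - 30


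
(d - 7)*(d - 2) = d^2 - 9*d + 14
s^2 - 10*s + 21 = (s - 7)*(s - 3)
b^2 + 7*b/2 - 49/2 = (b - 7/2)*(b + 7)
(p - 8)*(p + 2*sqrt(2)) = p^2 - 8*p + 2*sqrt(2)*p - 16*sqrt(2)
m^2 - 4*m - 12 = (m - 6)*(m + 2)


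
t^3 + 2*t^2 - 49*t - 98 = (t - 7)*(t + 2)*(t + 7)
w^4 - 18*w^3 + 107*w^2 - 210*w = w*(w - 7)*(w - 6)*(w - 5)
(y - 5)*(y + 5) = y^2 - 25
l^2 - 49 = (l - 7)*(l + 7)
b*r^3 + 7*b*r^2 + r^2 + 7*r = r*(r + 7)*(b*r + 1)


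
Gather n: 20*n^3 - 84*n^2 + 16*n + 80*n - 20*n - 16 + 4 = 20*n^3 - 84*n^2 + 76*n - 12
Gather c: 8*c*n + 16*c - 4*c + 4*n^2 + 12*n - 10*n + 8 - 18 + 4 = c*(8*n + 12) + 4*n^2 + 2*n - 6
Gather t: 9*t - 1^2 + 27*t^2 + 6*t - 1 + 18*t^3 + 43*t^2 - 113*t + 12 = 18*t^3 + 70*t^2 - 98*t + 10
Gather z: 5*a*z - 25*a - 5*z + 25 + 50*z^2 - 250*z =-25*a + 50*z^2 + z*(5*a - 255) + 25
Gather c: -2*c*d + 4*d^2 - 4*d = -2*c*d + 4*d^2 - 4*d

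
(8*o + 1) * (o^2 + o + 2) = 8*o^3 + 9*o^2 + 17*o + 2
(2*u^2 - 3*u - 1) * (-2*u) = -4*u^3 + 6*u^2 + 2*u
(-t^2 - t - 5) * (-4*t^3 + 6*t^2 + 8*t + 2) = 4*t^5 - 2*t^4 + 6*t^3 - 40*t^2 - 42*t - 10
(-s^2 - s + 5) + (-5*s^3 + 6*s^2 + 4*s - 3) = -5*s^3 + 5*s^2 + 3*s + 2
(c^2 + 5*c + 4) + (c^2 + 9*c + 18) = 2*c^2 + 14*c + 22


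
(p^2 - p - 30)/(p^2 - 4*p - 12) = (p + 5)/(p + 2)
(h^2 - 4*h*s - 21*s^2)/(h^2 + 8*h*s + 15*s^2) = (h - 7*s)/(h + 5*s)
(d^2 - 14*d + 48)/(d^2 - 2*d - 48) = (d - 6)/(d + 6)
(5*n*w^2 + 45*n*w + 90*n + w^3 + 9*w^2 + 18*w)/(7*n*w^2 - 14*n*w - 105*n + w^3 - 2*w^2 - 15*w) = (5*n*w + 30*n + w^2 + 6*w)/(7*n*w - 35*n + w^2 - 5*w)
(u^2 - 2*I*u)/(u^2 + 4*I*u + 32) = u*(u - 2*I)/(u^2 + 4*I*u + 32)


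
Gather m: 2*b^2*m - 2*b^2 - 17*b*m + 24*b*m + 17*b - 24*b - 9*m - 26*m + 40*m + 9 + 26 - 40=-2*b^2 - 7*b + m*(2*b^2 + 7*b + 5) - 5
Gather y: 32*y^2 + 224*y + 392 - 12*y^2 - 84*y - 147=20*y^2 + 140*y + 245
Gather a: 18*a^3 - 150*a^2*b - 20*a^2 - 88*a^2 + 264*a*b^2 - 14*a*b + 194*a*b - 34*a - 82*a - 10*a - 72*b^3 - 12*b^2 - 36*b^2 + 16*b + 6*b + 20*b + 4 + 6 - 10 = 18*a^3 + a^2*(-150*b - 108) + a*(264*b^2 + 180*b - 126) - 72*b^3 - 48*b^2 + 42*b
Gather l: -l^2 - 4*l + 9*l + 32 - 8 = -l^2 + 5*l + 24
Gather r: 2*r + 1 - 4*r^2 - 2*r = 1 - 4*r^2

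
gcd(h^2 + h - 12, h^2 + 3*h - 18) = h - 3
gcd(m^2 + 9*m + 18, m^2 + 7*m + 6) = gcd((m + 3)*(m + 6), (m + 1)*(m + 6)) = m + 6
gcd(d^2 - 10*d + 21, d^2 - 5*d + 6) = d - 3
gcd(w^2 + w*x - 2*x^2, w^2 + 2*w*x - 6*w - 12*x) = w + 2*x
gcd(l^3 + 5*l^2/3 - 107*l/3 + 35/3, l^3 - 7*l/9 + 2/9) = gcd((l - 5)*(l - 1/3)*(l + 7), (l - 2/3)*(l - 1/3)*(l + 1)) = l - 1/3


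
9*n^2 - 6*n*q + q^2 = (-3*n + q)^2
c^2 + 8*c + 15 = (c + 3)*(c + 5)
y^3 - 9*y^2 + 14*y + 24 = (y - 6)*(y - 4)*(y + 1)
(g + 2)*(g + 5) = g^2 + 7*g + 10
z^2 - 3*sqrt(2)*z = z*(z - 3*sqrt(2))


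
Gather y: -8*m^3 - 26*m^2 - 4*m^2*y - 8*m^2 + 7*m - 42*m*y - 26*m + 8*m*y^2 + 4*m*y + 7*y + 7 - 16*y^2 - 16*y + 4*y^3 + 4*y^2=-8*m^3 - 34*m^2 - 19*m + 4*y^3 + y^2*(8*m - 12) + y*(-4*m^2 - 38*m - 9) + 7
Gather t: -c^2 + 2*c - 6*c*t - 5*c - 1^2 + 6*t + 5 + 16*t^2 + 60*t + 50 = -c^2 - 3*c + 16*t^2 + t*(66 - 6*c) + 54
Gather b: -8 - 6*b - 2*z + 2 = -6*b - 2*z - 6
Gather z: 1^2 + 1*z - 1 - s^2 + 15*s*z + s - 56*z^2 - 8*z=-s^2 + s - 56*z^2 + z*(15*s - 7)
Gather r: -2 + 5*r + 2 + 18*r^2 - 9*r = 18*r^2 - 4*r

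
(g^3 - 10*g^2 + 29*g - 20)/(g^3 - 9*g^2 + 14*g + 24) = (g^2 - 6*g + 5)/(g^2 - 5*g - 6)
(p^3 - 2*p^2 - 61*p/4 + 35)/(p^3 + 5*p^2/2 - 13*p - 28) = (p - 5/2)/(p + 2)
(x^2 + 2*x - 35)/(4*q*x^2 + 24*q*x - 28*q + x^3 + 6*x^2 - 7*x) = (x - 5)/(4*q*x - 4*q + x^2 - x)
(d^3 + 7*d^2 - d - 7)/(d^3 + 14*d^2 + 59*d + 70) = (d^2 - 1)/(d^2 + 7*d + 10)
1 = 1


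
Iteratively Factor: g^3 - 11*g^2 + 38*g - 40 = (g - 2)*(g^2 - 9*g + 20) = (g - 5)*(g - 2)*(g - 4)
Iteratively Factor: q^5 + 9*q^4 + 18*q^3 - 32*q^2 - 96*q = (q - 2)*(q^4 + 11*q^3 + 40*q^2 + 48*q) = (q - 2)*(q + 4)*(q^3 + 7*q^2 + 12*q) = q*(q - 2)*(q + 4)*(q^2 + 7*q + 12) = q*(q - 2)*(q + 4)^2*(q + 3)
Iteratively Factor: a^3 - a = (a - 1)*(a^2 + a) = (a - 1)*(a + 1)*(a)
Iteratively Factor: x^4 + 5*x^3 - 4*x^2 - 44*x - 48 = (x + 2)*(x^3 + 3*x^2 - 10*x - 24) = (x + 2)*(x + 4)*(x^2 - x - 6) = (x + 2)^2*(x + 4)*(x - 3)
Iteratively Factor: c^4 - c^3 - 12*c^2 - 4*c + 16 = (c + 2)*(c^3 - 3*c^2 - 6*c + 8) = (c - 4)*(c + 2)*(c^2 + c - 2) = (c - 4)*(c - 1)*(c + 2)*(c + 2)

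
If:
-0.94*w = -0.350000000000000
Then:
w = 0.37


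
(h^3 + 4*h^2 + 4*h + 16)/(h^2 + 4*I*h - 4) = (h^2 + 2*h*(2 - I) - 8*I)/(h + 2*I)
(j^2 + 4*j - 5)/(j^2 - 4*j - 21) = (-j^2 - 4*j + 5)/(-j^2 + 4*j + 21)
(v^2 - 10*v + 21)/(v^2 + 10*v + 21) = (v^2 - 10*v + 21)/(v^2 + 10*v + 21)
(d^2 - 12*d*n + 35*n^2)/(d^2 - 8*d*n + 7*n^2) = (d - 5*n)/(d - n)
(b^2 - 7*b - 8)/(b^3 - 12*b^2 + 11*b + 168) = (b + 1)/(b^2 - 4*b - 21)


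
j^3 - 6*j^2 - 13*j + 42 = (j - 7)*(j - 2)*(j + 3)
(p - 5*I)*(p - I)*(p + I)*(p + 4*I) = p^4 - I*p^3 + 21*p^2 - I*p + 20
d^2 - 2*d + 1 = (d - 1)^2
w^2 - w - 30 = (w - 6)*(w + 5)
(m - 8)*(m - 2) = m^2 - 10*m + 16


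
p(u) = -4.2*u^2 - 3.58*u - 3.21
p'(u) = -8.4*u - 3.58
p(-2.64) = -23.03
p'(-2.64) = 18.60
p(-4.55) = -73.87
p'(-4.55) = 34.64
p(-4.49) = -71.81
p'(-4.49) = 34.14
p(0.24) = -4.31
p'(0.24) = -5.60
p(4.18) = -91.56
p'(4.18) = -38.69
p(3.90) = -81.05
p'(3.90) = -36.34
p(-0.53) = -2.49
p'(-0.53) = 0.87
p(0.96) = -10.52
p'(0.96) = -11.64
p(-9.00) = -311.19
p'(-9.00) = 72.02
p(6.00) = -175.89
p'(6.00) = -53.98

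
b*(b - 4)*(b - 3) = b^3 - 7*b^2 + 12*b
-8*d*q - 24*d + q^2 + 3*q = (-8*d + q)*(q + 3)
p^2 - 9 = (p - 3)*(p + 3)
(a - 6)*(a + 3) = a^2 - 3*a - 18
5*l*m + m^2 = m*(5*l + m)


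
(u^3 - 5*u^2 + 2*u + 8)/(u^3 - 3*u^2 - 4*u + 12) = (u^2 - 3*u - 4)/(u^2 - u - 6)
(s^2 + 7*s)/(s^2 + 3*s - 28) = s/(s - 4)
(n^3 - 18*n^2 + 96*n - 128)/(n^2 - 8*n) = n - 10 + 16/n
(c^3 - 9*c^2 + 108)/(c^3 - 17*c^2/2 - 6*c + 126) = 2*(c + 3)/(2*c + 7)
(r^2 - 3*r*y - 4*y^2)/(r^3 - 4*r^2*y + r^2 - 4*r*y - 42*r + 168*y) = (r + y)/(r^2 + r - 42)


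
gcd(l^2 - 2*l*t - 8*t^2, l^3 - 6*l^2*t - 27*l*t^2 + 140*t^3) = -l + 4*t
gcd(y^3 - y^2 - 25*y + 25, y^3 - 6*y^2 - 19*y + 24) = y - 1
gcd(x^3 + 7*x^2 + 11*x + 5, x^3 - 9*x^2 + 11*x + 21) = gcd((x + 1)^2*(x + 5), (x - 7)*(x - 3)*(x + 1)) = x + 1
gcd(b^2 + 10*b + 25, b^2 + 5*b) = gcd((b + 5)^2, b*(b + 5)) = b + 5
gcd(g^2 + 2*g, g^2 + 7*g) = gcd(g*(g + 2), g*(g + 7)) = g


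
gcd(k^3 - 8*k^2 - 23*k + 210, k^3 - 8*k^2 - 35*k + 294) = k - 7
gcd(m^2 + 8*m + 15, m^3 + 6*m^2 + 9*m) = m + 3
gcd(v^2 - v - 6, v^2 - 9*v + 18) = v - 3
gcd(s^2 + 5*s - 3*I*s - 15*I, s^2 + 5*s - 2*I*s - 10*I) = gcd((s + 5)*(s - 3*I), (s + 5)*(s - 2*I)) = s + 5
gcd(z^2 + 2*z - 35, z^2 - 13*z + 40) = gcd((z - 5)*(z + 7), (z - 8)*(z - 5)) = z - 5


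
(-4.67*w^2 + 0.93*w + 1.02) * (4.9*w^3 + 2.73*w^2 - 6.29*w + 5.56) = -22.883*w^5 - 8.1921*w^4 + 36.9112*w^3 - 29.0303*w^2 - 1.245*w + 5.6712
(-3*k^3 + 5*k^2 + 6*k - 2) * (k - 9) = -3*k^4 + 32*k^3 - 39*k^2 - 56*k + 18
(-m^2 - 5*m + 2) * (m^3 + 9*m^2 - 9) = -m^5 - 14*m^4 - 43*m^3 + 27*m^2 + 45*m - 18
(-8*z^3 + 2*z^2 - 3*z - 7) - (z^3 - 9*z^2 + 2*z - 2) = -9*z^3 + 11*z^2 - 5*z - 5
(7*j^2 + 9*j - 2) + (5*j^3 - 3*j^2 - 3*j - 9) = 5*j^3 + 4*j^2 + 6*j - 11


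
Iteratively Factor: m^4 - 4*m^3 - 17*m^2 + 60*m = (m + 4)*(m^3 - 8*m^2 + 15*m) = m*(m + 4)*(m^2 - 8*m + 15) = m*(m - 5)*(m + 4)*(m - 3)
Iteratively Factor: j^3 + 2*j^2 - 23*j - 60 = (j - 5)*(j^2 + 7*j + 12) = (j - 5)*(j + 3)*(j + 4)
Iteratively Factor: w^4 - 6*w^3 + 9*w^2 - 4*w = (w - 1)*(w^3 - 5*w^2 + 4*w) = (w - 1)^2*(w^2 - 4*w) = (w - 4)*(w - 1)^2*(w)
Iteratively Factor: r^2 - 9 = (r - 3)*(r + 3)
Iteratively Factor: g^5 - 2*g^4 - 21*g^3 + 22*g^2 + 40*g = (g + 1)*(g^4 - 3*g^3 - 18*g^2 + 40*g) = g*(g + 1)*(g^3 - 3*g^2 - 18*g + 40) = g*(g + 1)*(g + 4)*(g^2 - 7*g + 10) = g*(g - 2)*(g + 1)*(g + 4)*(g - 5)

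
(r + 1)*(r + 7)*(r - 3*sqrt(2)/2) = r^3 - 3*sqrt(2)*r^2/2 + 8*r^2 - 12*sqrt(2)*r + 7*r - 21*sqrt(2)/2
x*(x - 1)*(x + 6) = x^3 + 5*x^2 - 6*x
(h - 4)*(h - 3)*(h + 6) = h^3 - h^2 - 30*h + 72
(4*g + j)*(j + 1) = 4*g*j + 4*g + j^2 + j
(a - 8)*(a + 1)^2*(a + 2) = a^4 - 4*a^3 - 27*a^2 - 38*a - 16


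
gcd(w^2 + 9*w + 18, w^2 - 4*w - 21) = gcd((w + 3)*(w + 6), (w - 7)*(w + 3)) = w + 3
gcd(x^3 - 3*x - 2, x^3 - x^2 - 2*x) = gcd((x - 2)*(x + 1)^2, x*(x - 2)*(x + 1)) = x^2 - x - 2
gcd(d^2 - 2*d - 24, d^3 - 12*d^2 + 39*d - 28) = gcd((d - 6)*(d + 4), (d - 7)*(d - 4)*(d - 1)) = 1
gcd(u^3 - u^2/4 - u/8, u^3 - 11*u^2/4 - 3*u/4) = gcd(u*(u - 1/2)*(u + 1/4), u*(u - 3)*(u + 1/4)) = u^2 + u/4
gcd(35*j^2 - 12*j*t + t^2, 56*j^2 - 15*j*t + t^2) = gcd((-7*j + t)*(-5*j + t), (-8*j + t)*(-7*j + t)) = -7*j + t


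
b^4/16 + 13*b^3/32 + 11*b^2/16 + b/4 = b*(b/4 + 1/2)*(b/4 + 1)*(b + 1/2)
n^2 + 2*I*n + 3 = (n - I)*(n + 3*I)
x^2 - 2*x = x*(x - 2)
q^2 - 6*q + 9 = (q - 3)^2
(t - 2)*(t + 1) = t^2 - t - 2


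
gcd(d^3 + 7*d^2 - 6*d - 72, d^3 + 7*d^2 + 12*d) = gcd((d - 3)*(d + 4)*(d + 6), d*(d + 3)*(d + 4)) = d + 4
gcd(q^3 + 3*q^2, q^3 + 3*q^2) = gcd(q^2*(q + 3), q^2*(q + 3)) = q^3 + 3*q^2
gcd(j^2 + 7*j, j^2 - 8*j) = j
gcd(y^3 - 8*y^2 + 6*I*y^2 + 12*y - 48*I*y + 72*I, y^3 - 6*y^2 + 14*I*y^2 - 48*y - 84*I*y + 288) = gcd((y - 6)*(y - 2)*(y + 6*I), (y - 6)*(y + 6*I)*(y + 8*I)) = y^2 + y*(-6 + 6*I) - 36*I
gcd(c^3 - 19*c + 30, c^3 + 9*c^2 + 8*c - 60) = c^2 + 3*c - 10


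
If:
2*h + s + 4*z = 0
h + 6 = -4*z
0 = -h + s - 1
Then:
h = 5/2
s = 7/2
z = -17/8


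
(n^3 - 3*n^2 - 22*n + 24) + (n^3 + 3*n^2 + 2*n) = 2*n^3 - 20*n + 24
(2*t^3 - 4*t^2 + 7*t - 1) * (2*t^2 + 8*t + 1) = 4*t^5 + 8*t^4 - 16*t^3 + 50*t^2 - t - 1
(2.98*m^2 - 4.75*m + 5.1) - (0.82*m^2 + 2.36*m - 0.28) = 2.16*m^2 - 7.11*m + 5.38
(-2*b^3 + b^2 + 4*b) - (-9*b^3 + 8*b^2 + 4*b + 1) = 7*b^3 - 7*b^2 - 1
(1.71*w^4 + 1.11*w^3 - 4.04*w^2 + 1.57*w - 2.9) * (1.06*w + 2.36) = 1.8126*w^5 + 5.2122*w^4 - 1.6628*w^3 - 7.8702*w^2 + 0.6312*w - 6.844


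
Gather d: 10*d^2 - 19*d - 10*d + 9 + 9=10*d^2 - 29*d + 18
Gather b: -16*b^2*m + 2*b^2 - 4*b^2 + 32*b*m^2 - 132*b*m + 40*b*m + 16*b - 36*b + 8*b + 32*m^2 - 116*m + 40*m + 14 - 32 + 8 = b^2*(-16*m - 2) + b*(32*m^2 - 92*m - 12) + 32*m^2 - 76*m - 10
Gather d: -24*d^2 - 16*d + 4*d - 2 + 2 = -24*d^2 - 12*d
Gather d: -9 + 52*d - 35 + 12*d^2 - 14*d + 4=12*d^2 + 38*d - 40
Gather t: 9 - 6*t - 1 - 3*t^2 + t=-3*t^2 - 5*t + 8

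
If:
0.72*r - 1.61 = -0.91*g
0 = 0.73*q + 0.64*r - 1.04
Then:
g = 1.76923076923077 - 0.791208791208791*r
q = 1.42465753424658 - 0.876712328767123*r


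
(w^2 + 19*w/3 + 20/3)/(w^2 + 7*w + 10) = (w + 4/3)/(w + 2)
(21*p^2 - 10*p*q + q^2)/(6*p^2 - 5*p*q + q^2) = (7*p - q)/(2*p - q)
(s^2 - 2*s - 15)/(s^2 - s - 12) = (s - 5)/(s - 4)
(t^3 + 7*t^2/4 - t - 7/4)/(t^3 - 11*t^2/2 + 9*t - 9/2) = (4*t^2 + 11*t + 7)/(2*(2*t^2 - 9*t + 9))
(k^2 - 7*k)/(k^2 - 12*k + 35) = k/(k - 5)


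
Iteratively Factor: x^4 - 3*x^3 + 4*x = (x - 2)*(x^3 - x^2 - 2*x) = x*(x - 2)*(x^2 - x - 2) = x*(x - 2)^2*(x + 1)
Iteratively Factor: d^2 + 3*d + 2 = (d + 1)*(d + 2)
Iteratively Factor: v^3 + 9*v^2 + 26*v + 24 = (v + 3)*(v^2 + 6*v + 8) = (v + 2)*(v + 3)*(v + 4)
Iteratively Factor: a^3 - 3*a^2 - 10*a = (a + 2)*(a^2 - 5*a) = (a - 5)*(a + 2)*(a)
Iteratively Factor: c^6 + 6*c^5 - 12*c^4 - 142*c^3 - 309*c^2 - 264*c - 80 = (c + 1)*(c^5 + 5*c^4 - 17*c^3 - 125*c^2 - 184*c - 80) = (c + 1)*(c + 4)*(c^4 + c^3 - 21*c^2 - 41*c - 20) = (c + 1)^2*(c + 4)*(c^3 - 21*c - 20) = (c + 1)^3*(c + 4)*(c^2 - c - 20) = (c - 5)*(c + 1)^3*(c + 4)*(c + 4)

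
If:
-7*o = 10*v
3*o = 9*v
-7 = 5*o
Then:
No Solution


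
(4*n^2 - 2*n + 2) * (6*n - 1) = 24*n^3 - 16*n^2 + 14*n - 2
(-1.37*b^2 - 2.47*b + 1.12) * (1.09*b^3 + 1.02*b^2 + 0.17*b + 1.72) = -1.4933*b^5 - 4.0897*b^4 - 1.5315*b^3 - 1.6339*b^2 - 4.058*b + 1.9264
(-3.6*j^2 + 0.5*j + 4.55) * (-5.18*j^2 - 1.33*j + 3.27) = 18.648*j^4 + 2.198*j^3 - 36.006*j^2 - 4.4165*j + 14.8785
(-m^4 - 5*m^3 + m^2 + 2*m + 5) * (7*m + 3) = -7*m^5 - 38*m^4 - 8*m^3 + 17*m^2 + 41*m + 15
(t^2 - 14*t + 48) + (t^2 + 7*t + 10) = 2*t^2 - 7*t + 58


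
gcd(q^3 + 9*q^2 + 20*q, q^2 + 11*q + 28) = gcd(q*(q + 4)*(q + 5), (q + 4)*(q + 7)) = q + 4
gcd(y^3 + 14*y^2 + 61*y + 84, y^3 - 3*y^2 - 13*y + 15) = y + 3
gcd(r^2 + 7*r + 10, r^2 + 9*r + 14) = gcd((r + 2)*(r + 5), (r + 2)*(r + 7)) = r + 2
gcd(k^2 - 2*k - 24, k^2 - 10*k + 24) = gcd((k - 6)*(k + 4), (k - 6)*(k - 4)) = k - 6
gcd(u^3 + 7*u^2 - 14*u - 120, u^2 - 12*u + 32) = u - 4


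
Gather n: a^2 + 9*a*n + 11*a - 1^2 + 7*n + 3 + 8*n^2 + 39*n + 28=a^2 + 11*a + 8*n^2 + n*(9*a + 46) + 30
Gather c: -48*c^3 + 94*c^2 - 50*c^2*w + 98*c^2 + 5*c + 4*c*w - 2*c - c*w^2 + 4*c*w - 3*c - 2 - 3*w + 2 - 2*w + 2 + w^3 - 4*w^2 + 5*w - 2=-48*c^3 + c^2*(192 - 50*w) + c*(-w^2 + 8*w) + w^3 - 4*w^2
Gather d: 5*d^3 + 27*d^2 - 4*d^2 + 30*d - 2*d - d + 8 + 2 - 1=5*d^3 + 23*d^2 + 27*d + 9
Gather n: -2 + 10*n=10*n - 2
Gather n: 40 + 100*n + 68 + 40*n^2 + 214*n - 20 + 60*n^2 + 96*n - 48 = 100*n^2 + 410*n + 40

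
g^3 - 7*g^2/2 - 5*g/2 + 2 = (g - 4)*(g - 1/2)*(g + 1)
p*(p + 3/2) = p^2 + 3*p/2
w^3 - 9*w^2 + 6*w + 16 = (w - 8)*(w - 2)*(w + 1)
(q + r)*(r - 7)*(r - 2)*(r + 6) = q*r^3 - 3*q*r^2 - 40*q*r + 84*q + r^4 - 3*r^3 - 40*r^2 + 84*r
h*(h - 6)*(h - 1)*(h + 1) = h^4 - 6*h^3 - h^2 + 6*h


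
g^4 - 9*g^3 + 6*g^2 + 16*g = g*(g - 8)*(g - 2)*(g + 1)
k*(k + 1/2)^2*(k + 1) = k^4 + 2*k^3 + 5*k^2/4 + k/4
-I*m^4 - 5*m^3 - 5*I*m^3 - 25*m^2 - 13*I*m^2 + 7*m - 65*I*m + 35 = (m + 5)*(m - 7*I)*(m + I)*(-I*m + 1)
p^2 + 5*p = p*(p + 5)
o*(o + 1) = o^2 + o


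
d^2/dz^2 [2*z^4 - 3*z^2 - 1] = 24*z^2 - 6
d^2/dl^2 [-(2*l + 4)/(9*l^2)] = 4*(-l - 6)/(9*l^4)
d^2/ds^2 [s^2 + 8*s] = 2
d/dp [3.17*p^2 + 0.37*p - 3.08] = 6.34*p + 0.37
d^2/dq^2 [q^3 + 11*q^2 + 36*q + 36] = 6*q + 22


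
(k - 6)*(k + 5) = k^2 - k - 30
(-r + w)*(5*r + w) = -5*r^2 + 4*r*w + w^2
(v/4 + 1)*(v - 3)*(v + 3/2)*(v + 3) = v^4/4 + 11*v^3/8 - 3*v^2/4 - 99*v/8 - 27/2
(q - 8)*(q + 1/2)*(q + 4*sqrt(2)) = q^3 - 15*q^2/2 + 4*sqrt(2)*q^2 - 30*sqrt(2)*q - 4*q - 16*sqrt(2)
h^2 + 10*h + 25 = (h + 5)^2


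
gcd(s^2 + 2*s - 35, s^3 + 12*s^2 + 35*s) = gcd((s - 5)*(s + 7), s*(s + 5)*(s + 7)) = s + 7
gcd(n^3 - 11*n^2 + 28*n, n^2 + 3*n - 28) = n - 4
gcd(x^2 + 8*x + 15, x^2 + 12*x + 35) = x + 5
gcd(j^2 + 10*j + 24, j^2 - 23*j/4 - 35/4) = 1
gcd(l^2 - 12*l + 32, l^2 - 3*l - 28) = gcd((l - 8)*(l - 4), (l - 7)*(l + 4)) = 1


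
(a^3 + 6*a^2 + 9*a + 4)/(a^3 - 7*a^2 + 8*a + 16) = (a^2 + 5*a + 4)/(a^2 - 8*a + 16)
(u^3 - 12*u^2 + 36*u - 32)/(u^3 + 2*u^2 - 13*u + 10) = (u^2 - 10*u + 16)/(u^2 + 4*u - 5)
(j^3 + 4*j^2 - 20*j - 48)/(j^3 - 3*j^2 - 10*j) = (j^2 + 2*j - 24)/(j*(j - 5))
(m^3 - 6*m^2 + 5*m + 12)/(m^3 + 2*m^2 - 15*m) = (m^2 - 3*m - 4)/(m*(m + 5))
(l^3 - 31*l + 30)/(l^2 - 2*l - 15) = (l^2 + 5*l - 6)/(l + 3)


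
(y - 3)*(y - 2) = y^2 - 5*y + 6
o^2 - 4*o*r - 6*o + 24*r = (o - 6)*(o - 4*r)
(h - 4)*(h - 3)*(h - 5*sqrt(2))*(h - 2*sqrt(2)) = h^4 - 7*sqrt(2)*h^3 - 7*h^3 + 32*h^2 + 49*sqrt(2)*h^2 - 140*h - 84*sqrt(2)*h + 240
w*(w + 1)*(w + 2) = w^3 + 3*w^2 + 2*w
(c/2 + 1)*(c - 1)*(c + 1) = c^3/2 + c^2 - c/2 - 1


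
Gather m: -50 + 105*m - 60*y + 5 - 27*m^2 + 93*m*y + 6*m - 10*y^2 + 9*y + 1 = -27*m^2 + m*(93*y + 111) - 10*y^2 - 51*y - 44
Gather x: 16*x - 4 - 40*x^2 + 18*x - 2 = -40*x^2 + 34*x - 6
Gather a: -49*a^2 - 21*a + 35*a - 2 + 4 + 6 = -49*a^2 + 14*a + 8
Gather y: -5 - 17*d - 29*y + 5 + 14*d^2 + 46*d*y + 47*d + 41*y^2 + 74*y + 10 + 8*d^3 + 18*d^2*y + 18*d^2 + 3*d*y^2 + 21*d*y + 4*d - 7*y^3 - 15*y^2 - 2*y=8*d^3 + 32*d^2 + 34*d - 7*y^3 + y^2*(3*d + 26) + y*(18*d^2 + 67*d + 43) + 10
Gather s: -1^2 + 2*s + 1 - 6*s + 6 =6 - 4*s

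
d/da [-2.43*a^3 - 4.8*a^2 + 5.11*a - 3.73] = -7.29*a^2 - 9.6*a + 5.11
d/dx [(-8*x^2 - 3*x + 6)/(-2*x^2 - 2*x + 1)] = (10*x^2 + 8*x + 9)/(4*x^4 + 8*x^3 - 4*x + 1)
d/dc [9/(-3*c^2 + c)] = 9*(6*c - 1)/(c^2*(3*c - 1)^2)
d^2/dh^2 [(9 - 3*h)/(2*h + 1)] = 84/(2*h + 1)^3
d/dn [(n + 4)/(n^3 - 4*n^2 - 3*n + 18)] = 2*(-n^2 - 7*n - 5)/(n^5 - 5*n^4 - 5*n^3 + 45*n^2 - 108)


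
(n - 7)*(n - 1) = n^2 - 8*n + 7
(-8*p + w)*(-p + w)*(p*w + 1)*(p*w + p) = 8*p^4*w^2 + 8*p^4*w - 9*p^3*w^3 - 9*p^3*w^2 + 8*p^3*w + 8*p^3 + p^2*w^4 + p^2*w^3 - 9*p^2*w^2 - 9*p^2*w + p*w^3 + p*w^2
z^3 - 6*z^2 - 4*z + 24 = (z - 6)*(z - 2)*(z + 2)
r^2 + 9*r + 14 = (r + 2)*(r + 7)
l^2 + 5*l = l*(l + 5)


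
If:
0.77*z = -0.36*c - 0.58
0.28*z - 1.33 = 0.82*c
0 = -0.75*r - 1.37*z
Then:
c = -1.62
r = -0.01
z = 0.00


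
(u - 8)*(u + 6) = u^2 - 2*u - 48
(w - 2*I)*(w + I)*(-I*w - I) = -I*w^3 - w^2 - I*w^2 - w - 2*I*w - 2*I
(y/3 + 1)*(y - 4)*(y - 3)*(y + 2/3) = y^4/3 - 10*y^3/9 - 35*y^2/9 + 10*y + 8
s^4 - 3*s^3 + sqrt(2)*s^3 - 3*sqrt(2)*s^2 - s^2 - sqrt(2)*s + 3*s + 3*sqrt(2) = (s - 3)*(s - 1)*(s + 1)*(s + sqrt(2))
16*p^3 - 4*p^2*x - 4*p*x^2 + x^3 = (-4*p + x)*(-2*p + x)*(2*p + x)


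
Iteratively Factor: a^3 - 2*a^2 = (a)*(a^2 - 2*a) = a*(a - 2)*(a)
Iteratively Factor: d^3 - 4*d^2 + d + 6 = (d + 1)*(d^2 - 5*d + 6) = (d - 2)*(d + 1)*(d - 3)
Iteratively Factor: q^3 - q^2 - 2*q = (q + 1)*(q^2 - 2*q) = q*(q + 1)*(q - 2)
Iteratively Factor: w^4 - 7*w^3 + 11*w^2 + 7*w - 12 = (w - 3)*(w^3 - 4*w^2 - w + 4) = (w - 3)*(w + 1)*(w^2 - 5*w + 4) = (w - 4)*(w - 3)*(w + 1)*(w - 1)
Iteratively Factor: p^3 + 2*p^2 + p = (p + 1)*(p^2 + p) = (p + 1)^2*(p)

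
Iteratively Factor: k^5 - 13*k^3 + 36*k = (k + 3)*(k^4 - 3*k^3 - 4*k^2 + 12*k) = (k + 2)*(k + 3)*(k^3 - 5*k^2 + 6*k) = k*(k + 2)*(k + 3)*(k^2 - 5*k + 6) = k*(k - 2)*(k + 2)*(k + 3)*(k - 3)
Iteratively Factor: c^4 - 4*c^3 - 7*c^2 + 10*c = (c - 5)*(c^3 + c^2 - 2*c) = (c - 5)*(c + 2)*(c^2 - c) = c*(c - 5)*(c + 2)*(c - 1)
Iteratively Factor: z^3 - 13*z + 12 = (z + 4)*(z^2 - 4*z + 3) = (z - 1)*(z + 4)*(z - 3)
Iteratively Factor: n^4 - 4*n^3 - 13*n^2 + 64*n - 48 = (n + 4)*(n^3 - 8*n^2 + 19*n - 12) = (n - 4)*(n + 4)*(n^2 - 4*n + 3) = (n - 4)*(n - 3)*(n + 4)*(n - 1)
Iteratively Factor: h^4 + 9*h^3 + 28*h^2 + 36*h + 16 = (h + 4)*(h^3 + 5*h^2 + 8*h + 4) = (h + 2)*(h + 4)*(h^2 + 3*h + 2) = (h + 2)^2*(h + 4)*(h + 1)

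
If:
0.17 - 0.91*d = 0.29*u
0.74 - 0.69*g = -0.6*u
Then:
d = 0.186813186813187 - 0.318681318681319*u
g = 0.869565217391304*u + 1.07246376811594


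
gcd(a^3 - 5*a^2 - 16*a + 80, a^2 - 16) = a^2 - 16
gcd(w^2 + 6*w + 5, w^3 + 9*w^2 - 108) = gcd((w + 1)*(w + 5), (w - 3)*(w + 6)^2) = 1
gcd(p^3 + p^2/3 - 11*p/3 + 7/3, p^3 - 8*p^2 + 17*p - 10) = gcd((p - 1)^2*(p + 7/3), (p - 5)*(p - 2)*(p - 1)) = p - 1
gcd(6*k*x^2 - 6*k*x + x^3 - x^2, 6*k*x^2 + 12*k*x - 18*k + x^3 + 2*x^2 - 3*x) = 6*k*x - 6*k + x^2 - x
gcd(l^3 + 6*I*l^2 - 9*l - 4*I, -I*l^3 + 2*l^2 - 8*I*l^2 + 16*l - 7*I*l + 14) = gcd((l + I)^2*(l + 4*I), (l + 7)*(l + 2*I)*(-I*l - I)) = 1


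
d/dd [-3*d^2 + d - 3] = 1 - 6*d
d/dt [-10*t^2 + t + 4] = 1 - 20*t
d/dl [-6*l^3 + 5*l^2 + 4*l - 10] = -18*l^2 + 10*l + 4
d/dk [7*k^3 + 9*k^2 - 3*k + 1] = 21*k^2 + 18*k - 3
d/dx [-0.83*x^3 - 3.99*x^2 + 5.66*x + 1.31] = -2.49*x^2 - 7.98*x + 5.66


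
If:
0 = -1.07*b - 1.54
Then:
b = -1.44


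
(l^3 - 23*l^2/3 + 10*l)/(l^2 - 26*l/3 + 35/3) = l*(l - 6)/(l - 7)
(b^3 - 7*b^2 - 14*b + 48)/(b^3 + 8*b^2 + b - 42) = (b - 8)/(b + 7)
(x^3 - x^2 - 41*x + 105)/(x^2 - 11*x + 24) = (x^2 + 2*x - 35)/(x - 8)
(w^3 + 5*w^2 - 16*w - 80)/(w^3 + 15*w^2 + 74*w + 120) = (w - 4)/(w + 6)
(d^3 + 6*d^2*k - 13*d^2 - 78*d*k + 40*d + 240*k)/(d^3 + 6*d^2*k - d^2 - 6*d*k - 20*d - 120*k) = (d - 8)/(d + 4)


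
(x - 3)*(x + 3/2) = x^2 - 3*x/2 - 9/2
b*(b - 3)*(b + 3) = b^3 - 9*b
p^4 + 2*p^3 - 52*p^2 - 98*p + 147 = (p - 7)*(p - 1)*(p + 3)*(p + 7)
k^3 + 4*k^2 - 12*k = k*(k - 2)*(k + 6)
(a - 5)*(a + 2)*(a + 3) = a^3 - 19*a - 30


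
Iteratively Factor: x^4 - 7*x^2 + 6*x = (x)*(x^3 - 7*x + 6) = x*(x + 3)*(x^2 - 3*x + 2) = x*(x - 1)*(x + 3)*(x - 2)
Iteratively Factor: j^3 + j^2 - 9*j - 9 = (j + 3)*(j^2 - 2*j - 3) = (j - 3)*(j + 3)*(j + 1)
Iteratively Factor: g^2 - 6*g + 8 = (g - 2)*(g - 4)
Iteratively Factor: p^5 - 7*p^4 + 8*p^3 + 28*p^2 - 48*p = (p - 4)*(p^4 - 3*p^3 - 4*p^2 + 12*p) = p*(p - 4)*(p^3 - 3*p^2 - 4*p + 12) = p*(p - 4)*(p - 3)*(p^2 - 4) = p*(p - 4)*(p - 3)*(p - 2)*(p + 2)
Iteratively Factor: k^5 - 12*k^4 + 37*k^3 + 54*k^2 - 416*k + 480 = (k + 3)*(k^4 - 15*k^3 + 82*k^2 - 192*k + 160) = (k - 4)*(k + 3)*(k^3 - 11*k^2 + 38*k - 40) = (k - 4)*(k - 2)*(k + 3)*(k^2 - 9*k + 20) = (k - 5)*(k - 4)*(k - 2)*(k + 3)*(k - 4)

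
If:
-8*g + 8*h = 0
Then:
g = h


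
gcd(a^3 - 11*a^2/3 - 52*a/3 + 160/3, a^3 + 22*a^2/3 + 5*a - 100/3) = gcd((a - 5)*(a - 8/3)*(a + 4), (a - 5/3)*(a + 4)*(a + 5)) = a + 4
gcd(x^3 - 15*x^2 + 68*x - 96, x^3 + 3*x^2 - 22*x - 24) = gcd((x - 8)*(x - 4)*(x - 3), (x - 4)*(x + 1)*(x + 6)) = x - 4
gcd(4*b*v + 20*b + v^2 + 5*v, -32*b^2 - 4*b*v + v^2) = 4*b + v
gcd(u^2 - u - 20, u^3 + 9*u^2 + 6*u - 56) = u + 4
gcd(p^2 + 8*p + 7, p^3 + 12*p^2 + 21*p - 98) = p + 7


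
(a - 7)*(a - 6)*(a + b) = a^3 + a^2*b - 13*a^2 - 13*a*b + 42*a + 42*b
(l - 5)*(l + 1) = l^2 - 4*l - 5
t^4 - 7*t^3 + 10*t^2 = t^2*(t - 5)*(t - 2)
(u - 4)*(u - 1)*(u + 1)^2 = u^4 - 3*u^3 - 5*u^2 + 3*u + 4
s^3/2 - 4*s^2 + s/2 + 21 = (s/2 + 1)*(s - 7)*(s - 3)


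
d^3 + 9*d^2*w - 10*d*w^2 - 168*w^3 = (d - 4*w)*(d + 6*w)*(d + 7*w)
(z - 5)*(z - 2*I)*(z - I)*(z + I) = z^4 - 5*z^3 - 2*I*z^3 + z^2 + 10*I*z^2 - 5*z - 2*I*z + 10*I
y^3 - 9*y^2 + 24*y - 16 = (y - 4)^2*(y - 1)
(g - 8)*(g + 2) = g^2 - 6*g - 16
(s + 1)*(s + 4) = s^2 + 5*s + 4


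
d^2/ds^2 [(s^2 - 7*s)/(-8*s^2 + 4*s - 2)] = (104*s^3 + 12*s^2 - 84*s + 13)/(64*s^6 - 96*s^5 + 96*s^4 - 56*s^3 + 24*s^2 - 6*s + 1)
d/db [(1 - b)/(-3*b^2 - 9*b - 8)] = (-3*b^2 + 6*b + 17)/(9*b^4 + 54*b^3 + 129*b^2 + 144*b + 64)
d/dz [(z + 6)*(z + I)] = 2*z + 6 + I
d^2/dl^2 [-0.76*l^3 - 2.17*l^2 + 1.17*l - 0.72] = -4.56*l - 4.34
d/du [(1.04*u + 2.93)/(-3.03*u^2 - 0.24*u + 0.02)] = (3.1512*u^2 + 17.7558*u + 0.724)/(9.1809*u^4 + 1.4544*u^3 - 0.0636*u^2 - 0.0096*u + 0.0004)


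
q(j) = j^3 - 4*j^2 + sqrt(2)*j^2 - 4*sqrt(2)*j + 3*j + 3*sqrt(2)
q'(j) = 3*j^2 - 8*j + 2*sqrt(2)*j - 4*sqrt(2) + 3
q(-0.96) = 3.53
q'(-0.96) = 5.07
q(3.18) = 1.80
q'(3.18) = 11.23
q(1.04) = -0.19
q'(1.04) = -4.79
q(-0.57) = 4.73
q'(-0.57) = 1.27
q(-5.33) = -206.48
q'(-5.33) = 110.13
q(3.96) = 15.27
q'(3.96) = 23.91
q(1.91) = -3.30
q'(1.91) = -1.59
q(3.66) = 8.91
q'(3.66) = 18.60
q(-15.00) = -3912.71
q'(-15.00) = 749.92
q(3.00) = 0.00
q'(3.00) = 8.83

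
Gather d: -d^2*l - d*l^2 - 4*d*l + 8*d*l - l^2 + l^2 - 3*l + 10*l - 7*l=-d^2*l + d*(-l^2 + 4*l)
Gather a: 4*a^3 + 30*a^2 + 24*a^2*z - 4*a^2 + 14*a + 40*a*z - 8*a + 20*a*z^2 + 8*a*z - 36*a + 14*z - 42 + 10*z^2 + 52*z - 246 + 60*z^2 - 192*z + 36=4*a^3 + a^2*(24*z + 26) + a*(20*z^2 + 48*z - 30) + 70*z^2 - 126*z - 252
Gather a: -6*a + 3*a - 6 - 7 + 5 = -3*a - 8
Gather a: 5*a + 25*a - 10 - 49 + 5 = 30*a - 54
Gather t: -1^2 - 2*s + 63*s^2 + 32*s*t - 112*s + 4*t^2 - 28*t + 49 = 63*s^2 - 114*s + 4*t^2 + t*(32*s - 28) + 48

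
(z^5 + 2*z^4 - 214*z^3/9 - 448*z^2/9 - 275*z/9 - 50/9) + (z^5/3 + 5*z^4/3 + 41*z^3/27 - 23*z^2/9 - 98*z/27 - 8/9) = 4*z^5/3 + 11*z^4/3 - 601*z^3/27 - 157*z^2/3 - 923*z/27 - 58/9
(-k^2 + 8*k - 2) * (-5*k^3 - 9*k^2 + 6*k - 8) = 5*k^5 - 31*k^4 - 68*k^3 + 74*k^2 - 76*k + 16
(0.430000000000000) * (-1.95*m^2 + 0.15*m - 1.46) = -0.8385*m^2 + 0.0645*m - 0.6278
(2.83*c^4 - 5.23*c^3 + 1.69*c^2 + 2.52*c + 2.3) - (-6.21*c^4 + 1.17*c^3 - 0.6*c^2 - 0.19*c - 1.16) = 9.04*c^4 - 6.4*c^3 + 2.29*c^2 + 2.71*c + 3.46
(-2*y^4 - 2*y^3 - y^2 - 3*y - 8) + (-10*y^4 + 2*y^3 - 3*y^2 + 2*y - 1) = -12*y^4 - 4*y^2 - y - 9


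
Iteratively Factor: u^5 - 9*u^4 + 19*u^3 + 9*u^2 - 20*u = (u - 4)*(u^4 - 5*u^3 - u^2 + 5*u) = (u - 4)*(u - 1)*(u^3 - 4*u^2 - 5*u) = u*(u - 4)*(u - 1)*(u^2 - 4*u - 5) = u*(u - 4)*(u - 1)*(u + 1)*(u - 5)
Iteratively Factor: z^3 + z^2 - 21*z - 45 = (z + 3)*(z^2 - 2*z - 15) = (z + 3)^2*(z - 5)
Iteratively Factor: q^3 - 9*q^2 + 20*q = (q - 4)*(q^2 - 5*q) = q*(q - 4)*(q - 5)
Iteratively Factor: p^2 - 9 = (p - 3)*(p + 3)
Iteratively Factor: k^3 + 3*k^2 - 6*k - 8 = (k - 2)*(k^2 + 5*k + 4) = (k - 2)*(k + 1)*(k + 4)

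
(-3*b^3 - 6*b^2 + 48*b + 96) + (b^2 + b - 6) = -3*b^3 - 5*b^2 + 49*b + 90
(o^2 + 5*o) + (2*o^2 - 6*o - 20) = 3*o^2 - o - 20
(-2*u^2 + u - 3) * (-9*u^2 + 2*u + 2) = 18*u^4 - 13*u^3 + 25*u^2 - 4*u - 6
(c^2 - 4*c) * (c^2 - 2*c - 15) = c^4 - 6*c^3 - 7*c^2 + 60*c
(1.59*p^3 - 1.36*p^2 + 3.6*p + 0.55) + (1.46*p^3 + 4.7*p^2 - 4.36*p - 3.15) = 3.05*p^3 + 3.34*p^2 - 0.76*p - 2.6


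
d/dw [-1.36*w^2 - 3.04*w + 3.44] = -2.72*w - 3.04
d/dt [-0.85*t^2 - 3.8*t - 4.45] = -1.7*t - 3.8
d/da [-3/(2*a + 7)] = 6/(2*a + 7)^2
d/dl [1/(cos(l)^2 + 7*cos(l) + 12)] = (2*cos(l) + 7)*sin(l)/(cos(l)^2 + 7*cos(l) + 12)^2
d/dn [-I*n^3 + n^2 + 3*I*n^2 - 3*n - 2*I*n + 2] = -3*I*n^2 + n*(2 + 6*I) - 3 - 2*I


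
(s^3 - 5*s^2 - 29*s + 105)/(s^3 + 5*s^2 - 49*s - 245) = (s - 3)/(s + 7)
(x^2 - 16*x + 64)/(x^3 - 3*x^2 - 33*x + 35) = (x^2 - 16*x + 64)/(x^3 - 3*x^2 - 33*x + 35)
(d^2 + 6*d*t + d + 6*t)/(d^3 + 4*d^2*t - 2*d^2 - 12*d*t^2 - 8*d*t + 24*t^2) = (-d - 1)/(-d^2 + 2*d*t + 2*d - 4*t)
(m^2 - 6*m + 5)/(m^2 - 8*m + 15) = (m - 1)/(m - 3)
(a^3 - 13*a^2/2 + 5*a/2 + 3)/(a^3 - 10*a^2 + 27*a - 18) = (a + 1/2)/(a - 3)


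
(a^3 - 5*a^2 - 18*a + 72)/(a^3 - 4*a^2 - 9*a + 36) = (a^2 - 2*a - 24)/(a^2 - a - 12)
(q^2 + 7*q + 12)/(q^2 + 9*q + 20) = (q + 3)/(q + 5)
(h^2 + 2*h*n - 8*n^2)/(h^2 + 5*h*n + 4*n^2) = (h - 2*n)/(h + n)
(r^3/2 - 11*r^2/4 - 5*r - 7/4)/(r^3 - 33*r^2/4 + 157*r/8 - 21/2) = 2*(2*r^3 - 11*r^2 - 20*r - 7)/(8*r^3 - 66*r^2 + 157*r - 84)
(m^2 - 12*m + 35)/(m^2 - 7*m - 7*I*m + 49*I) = (m - 5)/(m - 7*I)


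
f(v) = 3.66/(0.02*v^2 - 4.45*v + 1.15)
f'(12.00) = 0.01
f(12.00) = -0.07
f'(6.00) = 0.02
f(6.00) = -0.15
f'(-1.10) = 0.45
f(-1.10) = 0.60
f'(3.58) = 0.07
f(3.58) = -0.25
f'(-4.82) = 0.03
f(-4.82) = 0.16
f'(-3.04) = 0.08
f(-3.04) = 0.25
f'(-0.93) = 0.58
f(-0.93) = 0.69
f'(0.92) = 1.89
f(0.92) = -1.25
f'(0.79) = 2.92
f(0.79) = -1.56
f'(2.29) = 0.20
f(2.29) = -0.41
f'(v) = 3.66*(4.45 - 0.04*v)/(0.02*v^2 - 4.45*v + 1.15)^2 = (16.287 - 0.1464*v)/(0.02*v^2 - 4.45*v + 1.15)^2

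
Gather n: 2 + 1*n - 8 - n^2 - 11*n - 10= -n^2 - 10*n - 16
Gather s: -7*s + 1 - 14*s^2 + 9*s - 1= -14*s^2 + 2*s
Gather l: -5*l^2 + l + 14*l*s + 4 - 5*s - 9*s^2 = -5*l^2 + l*(14*s + 1) - 9*s^2 - 5*s + 4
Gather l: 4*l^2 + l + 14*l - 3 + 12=4*l^2 + 15*l + 9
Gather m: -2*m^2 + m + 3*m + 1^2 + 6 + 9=-2*m^2 + 4*m + 16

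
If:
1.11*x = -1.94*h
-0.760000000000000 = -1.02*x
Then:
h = -0.43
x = 0.75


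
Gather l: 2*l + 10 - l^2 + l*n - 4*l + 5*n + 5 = -l^2 + l*(n - 2) + 5*n + 15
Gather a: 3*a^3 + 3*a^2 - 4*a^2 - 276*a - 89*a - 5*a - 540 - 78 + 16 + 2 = 3*a^3 - a^2 - 370*a - 600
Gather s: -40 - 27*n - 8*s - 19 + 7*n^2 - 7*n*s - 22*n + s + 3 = 7*n^2 - 49*n + s*(-7*n - 7) - 56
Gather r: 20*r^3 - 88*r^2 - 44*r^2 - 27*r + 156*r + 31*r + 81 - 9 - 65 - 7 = 20*r^3 - 132*r^2 + 160*r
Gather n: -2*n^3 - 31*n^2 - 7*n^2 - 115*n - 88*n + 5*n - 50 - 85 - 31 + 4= -2*n^3 - 38*n^2 - 198*n - 162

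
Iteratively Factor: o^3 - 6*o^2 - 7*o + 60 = (o - 5)*(o^2 - o - 12) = (o - 5)*(o - 4)*(o + 3)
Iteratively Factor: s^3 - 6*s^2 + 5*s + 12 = (s + 1)*(s^2 - 7*s + 12) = (s - 3)*(s + 1)*(s - 4)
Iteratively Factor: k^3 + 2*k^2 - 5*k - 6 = (k - 2)*(k^2 + 4*k + 3) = (k - 2)*(k + 1)*(k + 3)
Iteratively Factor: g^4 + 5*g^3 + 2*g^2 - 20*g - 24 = (g - 2)*(g^3 + 7*g^2 + 16*g + 12) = (g - 2)*(g + 2)*(g^2 + 5*g + 6) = (g - 2)*(g + 2)^2*(g + 3)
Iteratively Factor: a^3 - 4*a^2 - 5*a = (a - 5)*(a^2 + a) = a*(a - 5)*(a + 1)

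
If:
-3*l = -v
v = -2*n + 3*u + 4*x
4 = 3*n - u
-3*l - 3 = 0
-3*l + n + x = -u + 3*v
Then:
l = -1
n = -41/9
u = -53/3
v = -3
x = 92/9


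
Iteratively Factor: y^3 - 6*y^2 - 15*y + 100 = (y + 4)*(y^2 - 10*y + 25) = (y - 5)*(y + 4)*(y - 5)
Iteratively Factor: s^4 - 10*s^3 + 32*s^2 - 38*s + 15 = (s - 3)*(s^3 - 7*s^2 + 11*s - 5) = (s - 5)*(s - 3)*(s^2 - 2*s + 1) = (s - 5)*(s - 3)*(s - 1)*(s - 1)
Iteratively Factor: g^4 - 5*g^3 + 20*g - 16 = (g - 2)*(g^3 - 3*g^2 - 6*g + 8) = (g - 2)*(g + 2)*(g^2 - 5*g + 4) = (g - 4)*(g - 2)*(g + 2)*(g - 1)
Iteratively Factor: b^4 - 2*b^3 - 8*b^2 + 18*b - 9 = (b - 3)*(b^3 + b^2 - 5*b + 3) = (b - 3)*(b + 3)*(b^2 - 2*b + 1) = (b - 3)*(b - 1)*(b + 3)*(b - 1)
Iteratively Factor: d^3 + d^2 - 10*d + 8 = (d + 4)*(d^2 - 3*d + 2) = (d - 2)*(d + 4)*(d - 1)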